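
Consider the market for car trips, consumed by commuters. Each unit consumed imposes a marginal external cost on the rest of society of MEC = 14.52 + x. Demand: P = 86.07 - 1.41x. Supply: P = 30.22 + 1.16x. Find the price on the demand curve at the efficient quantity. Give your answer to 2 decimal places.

Social marginal benefit = demand − MEC = 71.55 - 2.41x.
Set SMB = MC: 71.55 - 2.41x = 30.22 + 1.16x → x* = 11.5770.
Consumer price on the demand curve at x*: 86.07 − 1.41×11.5770 = 69.7464.

P = 69.75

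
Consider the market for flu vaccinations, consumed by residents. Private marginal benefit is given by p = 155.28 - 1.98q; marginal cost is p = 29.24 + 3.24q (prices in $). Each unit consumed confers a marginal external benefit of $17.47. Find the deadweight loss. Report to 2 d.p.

Market equilibrium (private): 29.24 + 3.24q = 155.28 - 1.98q → q_m = 24.1456.
Social marginal benefit = demand + MEB = 172.75 - 1.98q.
Set SMB = MC: 172.75 - 1.98q = 29.24 + 3.24q → q* = 27.4923.
The welfare-loss triangle has base |q_m − q*| and height MEB(q_m) (the vertical gap between SMB and MC is zero at q* and MEB at q_m).
DWL = ½ × 3.3467 × 17.4700 = 29.2334.

DWL = $29.23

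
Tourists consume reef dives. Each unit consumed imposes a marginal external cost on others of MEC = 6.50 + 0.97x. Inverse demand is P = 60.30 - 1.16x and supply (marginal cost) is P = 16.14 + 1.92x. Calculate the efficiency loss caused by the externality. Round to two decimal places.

Market equilibrium (private): 16.14 + 1.92x = 60.30 - 1.16x → x_m = 14.3377.
Social marginal benefit = demand − MEC = 53.80 - 2.13x.
Set SMB = MC: 53.80 - 2.13x = 16.14 + 1.92x → x* = 9.2988.
Between x* and x_m the wedge MC − SMB runs linearly from 0 to MEC(x_m), so the loss is a triangle.
DWL = ½ × 5.0389 × 20.4075 = 51.4157.

DWL = 51.42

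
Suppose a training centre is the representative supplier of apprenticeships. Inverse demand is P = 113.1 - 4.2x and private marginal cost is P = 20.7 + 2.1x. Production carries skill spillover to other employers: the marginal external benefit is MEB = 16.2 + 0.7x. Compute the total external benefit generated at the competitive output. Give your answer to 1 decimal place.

Market equilibrium (private): 20.7 + 2.1x = 113.1 - 4.2x → x_m = 14.6667.
Total external benefit = ∫₀^{x_m} (16.2 + 0.7x) dx = 16.2×14.6667 + ½×0.7×14.6667² = 312.8898.

312.9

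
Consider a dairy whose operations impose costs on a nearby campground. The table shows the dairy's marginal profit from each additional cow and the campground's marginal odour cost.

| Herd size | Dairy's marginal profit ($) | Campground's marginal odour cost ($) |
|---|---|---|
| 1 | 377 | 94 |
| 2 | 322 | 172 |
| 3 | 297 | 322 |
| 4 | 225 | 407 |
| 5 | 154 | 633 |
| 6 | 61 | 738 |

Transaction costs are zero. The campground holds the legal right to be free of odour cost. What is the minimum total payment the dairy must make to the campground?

Efficient level: marginal profit ≥ marginal odour cost through level 2, so k* = 2.
With the campground holding the right, the dairy must at least compensate total damage at k*: 94 + 172 = 266.

$266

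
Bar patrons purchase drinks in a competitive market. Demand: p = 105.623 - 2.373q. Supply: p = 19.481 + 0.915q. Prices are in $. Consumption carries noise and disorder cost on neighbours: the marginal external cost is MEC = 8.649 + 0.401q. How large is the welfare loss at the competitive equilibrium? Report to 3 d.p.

Market equilibrium (private): 19.481 + 0.915q = 105.623 - 2.373q → q_m = 26.1989.
Social marginal benefit = demand − MEC = 96.974 - 2.774q.
Set SMB = MC: 96.974 - 2.774q = 19.481 + 0.915q → q* = 21.0065.
The loss is the area between SMB and MC from q* to q_m; with linear curves that's a triangle of height MEC(q_m).
DWL = ½ × 5.1924 × 19.1548 = 49.7297.

DWL = $49.730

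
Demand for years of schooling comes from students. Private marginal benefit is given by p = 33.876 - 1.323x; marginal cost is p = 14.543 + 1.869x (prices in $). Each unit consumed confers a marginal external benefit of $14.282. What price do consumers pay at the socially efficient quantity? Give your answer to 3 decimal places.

Social marginal benefit = demand + MEB = 48.158 - 1.323x.
Set SMB = MC: 48.158 - 1.323x = 14.543 + 1.869x → x* = 10.5310.
Consumer price on the demand curve at x*: 33.876 − 1.323×10.5310 = 19.9435.

P = $19.943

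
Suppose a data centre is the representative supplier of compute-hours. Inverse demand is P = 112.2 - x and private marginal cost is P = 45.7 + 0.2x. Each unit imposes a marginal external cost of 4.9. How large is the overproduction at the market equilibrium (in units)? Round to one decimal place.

Market equilibrium (private): 45.7 + 0.2x = 112.2 - x → x_m = 55.4167.
Social marginal cost = private MC + MEC = 50.6 + 0.2x.
Set SMC = demand: 50.6 + 0.2x = 112.2 - x → x* = 51.3333.
Gap = |55.4167 − 51.3333| = 4.0834.

4.1 units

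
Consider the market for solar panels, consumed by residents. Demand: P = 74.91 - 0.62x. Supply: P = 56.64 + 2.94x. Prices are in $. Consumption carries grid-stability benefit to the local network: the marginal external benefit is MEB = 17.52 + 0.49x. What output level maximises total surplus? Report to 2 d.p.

Social marginal benefit = demand + MEB = 92.43 - 0.13x.
Set SMB = MC: 92.43 - 0.13x = 56.64 + 2.94x → x* = 11.6580.

x* = 11.66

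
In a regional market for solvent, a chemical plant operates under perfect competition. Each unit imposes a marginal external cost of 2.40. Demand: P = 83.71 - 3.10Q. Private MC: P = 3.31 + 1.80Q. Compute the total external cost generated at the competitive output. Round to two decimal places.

Market equilibrium (private): 3.31 + 1.80Q = 83.71 - 3.10Q → Q_m = 16.4082.
Total external cost = MEC × Q_m = 2.40 × 16.4082 = 39.3797.

39.38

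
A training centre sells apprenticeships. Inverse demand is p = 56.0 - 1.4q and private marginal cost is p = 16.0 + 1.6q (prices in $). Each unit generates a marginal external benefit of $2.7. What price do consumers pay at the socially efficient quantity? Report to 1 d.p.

P = $36.1

Social marginal cost = private MC − MEB = 13.3 + 1.6q.
Set SMC = demand: 13.3 + 1.6q = 56.0 - 1.4q → q* = 14.2333.
Consumer price on the demand curve at q*: 56.0 − 1.4×14.2333 = 36.0734.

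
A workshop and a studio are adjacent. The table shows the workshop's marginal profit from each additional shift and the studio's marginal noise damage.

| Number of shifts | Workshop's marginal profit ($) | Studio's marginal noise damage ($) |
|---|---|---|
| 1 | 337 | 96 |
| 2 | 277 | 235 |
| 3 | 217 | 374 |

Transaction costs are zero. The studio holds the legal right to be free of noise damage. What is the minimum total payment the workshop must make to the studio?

$331

Efficient level: marginal profit ≥ marginal noise damage through level 2, so k* = 2.
With the studio holding the right, the workshop must at least compensate total damage at k*: 96 + 235 = 331.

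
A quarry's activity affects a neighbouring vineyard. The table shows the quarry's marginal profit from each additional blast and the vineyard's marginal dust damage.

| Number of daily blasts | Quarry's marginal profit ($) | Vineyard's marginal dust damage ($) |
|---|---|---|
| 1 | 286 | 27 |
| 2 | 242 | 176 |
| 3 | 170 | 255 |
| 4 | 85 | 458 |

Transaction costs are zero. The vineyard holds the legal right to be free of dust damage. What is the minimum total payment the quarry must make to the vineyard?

$203

Efficient level: marginal profit ≥ marginal dust damage through level 2, so k* = 2.
With the vineyard holding the right, the quarry must at least compensate total damage at k*: 27 + 176 = 203.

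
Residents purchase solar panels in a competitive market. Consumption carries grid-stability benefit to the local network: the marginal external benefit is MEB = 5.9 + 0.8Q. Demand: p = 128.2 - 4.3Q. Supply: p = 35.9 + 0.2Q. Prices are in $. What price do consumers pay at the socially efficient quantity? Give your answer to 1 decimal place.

P = $14.1

Social marginal benefit = demand + MEB = 134.1 - 3.5Q.
Set SMB = MC: 134.1 - 3.5Q = 35.9 + 0.2Q → Q* = 26.5405.
Consumer price on the demand curve at Q*: 128.2 − 4.3×26.5405 = 14.0759.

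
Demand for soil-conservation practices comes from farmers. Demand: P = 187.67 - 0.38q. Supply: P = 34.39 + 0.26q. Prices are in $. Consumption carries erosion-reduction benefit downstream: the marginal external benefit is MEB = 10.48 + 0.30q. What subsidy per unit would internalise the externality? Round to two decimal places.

subsidy = $154.97 per unit

Social marginal benefit = demand + MEB = 198.15 - 0.08q.
Set SMB = MC: 198.15 - 0.08q = 34.39 + 0.26q → q* = 481.6471.
The Pigouvian subsidy equals MEB at q*: 10.48 + 0.30×481.6471 = 154.9741.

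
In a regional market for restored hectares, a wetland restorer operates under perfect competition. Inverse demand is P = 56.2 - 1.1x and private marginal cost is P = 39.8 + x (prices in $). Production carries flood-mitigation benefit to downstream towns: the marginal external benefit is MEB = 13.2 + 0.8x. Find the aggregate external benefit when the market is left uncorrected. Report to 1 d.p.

Market equilibrium (private): 39.8 + x = 56.2 - 1.1x → x_m = 7.8095.
Total external benefit = ∫₀^{x_m} (13.2 + 0.8x) dx = 13.2×7.8095 + ½×0.8×7.8095² = 127.4807.

$127.5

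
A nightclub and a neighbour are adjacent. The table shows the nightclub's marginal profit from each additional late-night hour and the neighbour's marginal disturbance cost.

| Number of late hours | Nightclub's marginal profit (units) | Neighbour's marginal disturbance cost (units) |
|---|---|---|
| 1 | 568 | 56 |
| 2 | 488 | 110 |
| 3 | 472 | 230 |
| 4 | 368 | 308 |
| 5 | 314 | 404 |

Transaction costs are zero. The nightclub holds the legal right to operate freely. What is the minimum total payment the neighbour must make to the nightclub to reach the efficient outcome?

Left alone the nightclub would choose level 5 (marginal profit stays positive).
Efficient level: k* = 4 (marginal profit ≥ marginal disturbance cost through 4).
The neighbour must at least cover the nightclub's forgone profit from cutting 5→4: 314 = 314.

314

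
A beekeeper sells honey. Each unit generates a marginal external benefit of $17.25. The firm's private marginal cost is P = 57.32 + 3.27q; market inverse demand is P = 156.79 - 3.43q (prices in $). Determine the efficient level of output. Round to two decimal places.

Social marginal cost = private MC − MEB = 40.07 + 3.27q.
Set SMC = demand: 40.07 + 3.27q = 156.79 - 3.43q → q* = 17.4209.

q* = 17.42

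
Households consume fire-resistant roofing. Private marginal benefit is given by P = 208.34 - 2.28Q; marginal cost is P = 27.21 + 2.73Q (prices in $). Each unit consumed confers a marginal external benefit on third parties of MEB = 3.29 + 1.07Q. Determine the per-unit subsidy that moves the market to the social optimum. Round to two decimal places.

subsidy = $53.37 per unit

Social marginal benefit = demand + MEB = 211.63 - 1.21Q.
Set SMB = MC: 211.63 - 1.21Q = 27.21 + 2.73Q → Q* = 46.8071.
The Pigouvian subsidy equals MEB at Q*: 3.29 + 1.07×46.8071 = 53.3736.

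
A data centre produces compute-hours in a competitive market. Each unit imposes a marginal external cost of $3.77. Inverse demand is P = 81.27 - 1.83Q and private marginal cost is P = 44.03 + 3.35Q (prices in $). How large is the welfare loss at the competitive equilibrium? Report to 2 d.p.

DWL = $1.37

Market equilibrium (private): 44.03 + 3.35Q = 81.27 - 1.83Q → Q_m = 7.1892.
Social marginal cost = private MC + MEC = 47.80 + 3.35Q.
Set SMC = demand: 47.80 + 3.35Q = 81.27 - 1.83Q → Q* = 6.4614.
Between Q* and Q_m the wedge SMC − demand runs linearly from 0 to MEC(Q_m), so the loss is a triangle.
DWL = ½ × 0.7278 × 3.7700 = 1.3719.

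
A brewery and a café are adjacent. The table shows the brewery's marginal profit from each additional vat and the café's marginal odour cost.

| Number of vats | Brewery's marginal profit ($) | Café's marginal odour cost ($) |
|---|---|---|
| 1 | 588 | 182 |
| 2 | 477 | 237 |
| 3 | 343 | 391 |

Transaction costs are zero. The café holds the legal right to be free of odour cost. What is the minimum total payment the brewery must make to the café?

$419

Efficient level: marginal profit ≥ marginal odour cost through level 2, so k* = 2.
With the café holding the right, the brewery must at least compensate total damage at k*: 182 + 237 = 419.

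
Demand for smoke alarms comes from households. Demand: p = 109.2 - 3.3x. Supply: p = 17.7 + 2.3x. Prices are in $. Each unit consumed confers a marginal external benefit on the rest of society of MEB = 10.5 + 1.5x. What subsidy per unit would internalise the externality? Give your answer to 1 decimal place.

subsidy = $47.8 per unit

Social marginal benefit = demand + MEB = 119.7 - 1.8x.
Set SMB = MC: 119.7 - 1.8x = 17.7 + 2.3x → x* = 24.8780.
The Pigouvian subsidy equals MEB at x*: 10.5 + 1.5×24.8780 = 47.8170.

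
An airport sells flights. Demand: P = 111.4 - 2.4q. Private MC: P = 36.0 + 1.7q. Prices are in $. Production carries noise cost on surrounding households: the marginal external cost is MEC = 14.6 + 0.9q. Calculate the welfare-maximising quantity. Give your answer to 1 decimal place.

Social marginal cost = private MC + MEC = 50.6 + 2.6q.
Set SMC = demand: 50.6 + 2.6q = 111.4 - 2.4q → q* = 12.1600.

q* = 12.2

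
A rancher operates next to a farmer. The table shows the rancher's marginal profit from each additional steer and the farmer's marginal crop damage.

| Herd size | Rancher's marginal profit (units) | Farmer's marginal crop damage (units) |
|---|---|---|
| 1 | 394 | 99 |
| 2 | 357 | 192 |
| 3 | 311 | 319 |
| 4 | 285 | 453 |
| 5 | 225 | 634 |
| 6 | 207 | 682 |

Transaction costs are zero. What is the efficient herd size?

2

Bargaining reaches the level where marginal profit last exceeds marginal crop damage.
That holds through level 2 (357 ≥ 192) but not at 3 (311 < 319).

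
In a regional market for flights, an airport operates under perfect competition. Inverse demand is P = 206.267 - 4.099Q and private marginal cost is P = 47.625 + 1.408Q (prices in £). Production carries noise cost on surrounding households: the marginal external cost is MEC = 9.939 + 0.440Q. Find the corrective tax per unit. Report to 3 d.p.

Social marginal cost = private MC + MEC = 57.564 + 1.848Q.
Set SMC = demand: 57.564 + 1.848Q = 206.267 - 4.099Q → Q* = 25.0047.
The Pigouvian tax equals MEC at Q*: 9.939 + 0.440×25.0047 = 20.9411.

tax = £20.941 per unit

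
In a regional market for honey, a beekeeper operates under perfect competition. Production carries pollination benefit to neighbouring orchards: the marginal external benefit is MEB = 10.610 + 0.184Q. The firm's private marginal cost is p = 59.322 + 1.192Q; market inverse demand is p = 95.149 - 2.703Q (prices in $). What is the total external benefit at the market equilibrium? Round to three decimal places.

$105.377

Market equilibrium (private): 59.322 + 1.192Q = 95.149 - 2.703Q → Q_m = 9.1982.
Total external benefit = ∫₀^{Q_m} (10.610 + 0.184Q) dQ = 10.610×9.1982 + ½×0.184×9.1982² = 105.3767.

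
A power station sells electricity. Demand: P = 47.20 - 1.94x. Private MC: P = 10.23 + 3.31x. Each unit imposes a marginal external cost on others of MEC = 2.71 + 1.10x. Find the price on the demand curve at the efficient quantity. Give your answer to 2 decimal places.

Social marginal cost = private MC + MEC = 12.94 + 4.41x.
Set SMC = demand: 12.94 + 4.41x = 47.20 - 1.94x → x* = 5.3953.
Consumer price on the demand curve at x*: 47.20 − 1.94×5.3953 = 36.7331.

P = 36.73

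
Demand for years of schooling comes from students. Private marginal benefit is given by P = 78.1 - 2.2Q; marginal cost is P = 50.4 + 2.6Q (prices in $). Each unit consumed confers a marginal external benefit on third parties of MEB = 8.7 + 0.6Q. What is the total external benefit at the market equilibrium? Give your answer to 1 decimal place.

Market equilibrium (private): 50.4 + 2.6Q = 78.1 - 2.2Q → Q_m = 5.7708.
Total external benefit = ∫₀^{Q_m} (8.7 + 0.6Q) dQ = 8.7×5.7708 + ½×0.6×5.7708² = 60.1966.

$60.2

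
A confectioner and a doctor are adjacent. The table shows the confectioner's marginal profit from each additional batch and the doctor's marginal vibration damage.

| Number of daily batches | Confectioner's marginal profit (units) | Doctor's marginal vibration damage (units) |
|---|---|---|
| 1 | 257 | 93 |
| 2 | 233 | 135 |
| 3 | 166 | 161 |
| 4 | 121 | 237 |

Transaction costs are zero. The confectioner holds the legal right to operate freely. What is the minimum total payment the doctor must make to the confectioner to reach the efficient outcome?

Left alone the confectioner would choose level 4 (marginal profit stays positive).
Efficient level: k* = 3 (marginal profit ≥ marginal vibration damage through 3).
The doctor must at least cover the confectioner's forgone profit from cutting 4→3: 121 = 121.

121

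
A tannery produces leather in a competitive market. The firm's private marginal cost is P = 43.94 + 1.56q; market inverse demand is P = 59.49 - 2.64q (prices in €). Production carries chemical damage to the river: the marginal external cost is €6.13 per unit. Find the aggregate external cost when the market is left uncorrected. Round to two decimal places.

€22.70

Market equilibrium (private): 43.94 + 1.56q = 59.49 - 2.64q → q_m = 3.7024.
Total external cost = MEC × q_m = 6.13 × 3.7024 = 22.6957.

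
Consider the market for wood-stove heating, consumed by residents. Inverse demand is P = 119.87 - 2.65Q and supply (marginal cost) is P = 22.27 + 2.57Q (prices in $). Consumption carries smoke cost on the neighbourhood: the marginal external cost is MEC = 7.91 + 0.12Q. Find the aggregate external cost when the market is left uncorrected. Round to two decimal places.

$168.87

Market equilibrium (private): 22.27 + 2.57Q = 119.87 - 2.65Q → Q_m = 18.6973.
Total external cost = ∫₀^{Q_m} (7.91 + 0.12Q) dQ = 7.91×18.6973 + ½×0.12×18.6973² = 168.8710.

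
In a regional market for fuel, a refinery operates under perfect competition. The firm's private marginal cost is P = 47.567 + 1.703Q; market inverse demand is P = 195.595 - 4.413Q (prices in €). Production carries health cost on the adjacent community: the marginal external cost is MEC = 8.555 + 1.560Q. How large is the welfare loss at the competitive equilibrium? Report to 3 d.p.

DWL = €139.710

Market equilibrium (private): 47.567 + 1.703Q = 195.595 - 4.413Q → Q_m = 24.2034.
Social marginal cost = private MC + MEC = 56.122 + 3.263Q.
Set SMC = demand: 56.122 + 3.263Q = 195.595 - 4.413Q → Q* = 18.1700.
The welfare-loss triangle has base |Q_m − Q*| and height MEC(Q_m) (the vertical gap between SMC and demand is zero at Q* and MEC at Q_m).
DWL = ½ × 6.0334 × 46.3123 = 139.7103.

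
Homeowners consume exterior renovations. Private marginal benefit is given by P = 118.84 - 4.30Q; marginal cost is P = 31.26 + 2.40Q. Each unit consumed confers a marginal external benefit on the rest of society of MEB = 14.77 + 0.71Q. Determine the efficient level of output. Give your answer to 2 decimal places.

Q* = 17.09

Social marginal benefit = demand + MEB = 133.61 - 3.59Q.
Set SMB = MC: 133.61 - 3.59Q = 31.26 + 2.40Q → Q* = 17.0868.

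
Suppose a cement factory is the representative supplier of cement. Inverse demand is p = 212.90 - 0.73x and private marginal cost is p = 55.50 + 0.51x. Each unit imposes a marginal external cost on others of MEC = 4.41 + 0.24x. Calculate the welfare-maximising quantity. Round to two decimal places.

x* = 103.37

Social marginal cost = private MC + MEC = 59.91 + 0.75x.
Set SMC = demand: 59.91 + 0.75x = 212.90 - 0.73x → x* = 103.3716.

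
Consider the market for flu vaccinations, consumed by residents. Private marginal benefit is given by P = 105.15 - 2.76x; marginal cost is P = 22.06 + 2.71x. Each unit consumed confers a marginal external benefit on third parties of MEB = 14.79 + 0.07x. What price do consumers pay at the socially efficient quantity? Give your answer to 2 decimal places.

Social marginal benefit = demand + MEB = 119.94 - 2.69x.
Set SMB = MC: 119.94 - 2.69x = 22.06 + 2.71x → x* = 18.1259.
Consumer price on the demand curve at x*: 105.15 − 2.76×18.1259 = 55.1225.

P = 55.12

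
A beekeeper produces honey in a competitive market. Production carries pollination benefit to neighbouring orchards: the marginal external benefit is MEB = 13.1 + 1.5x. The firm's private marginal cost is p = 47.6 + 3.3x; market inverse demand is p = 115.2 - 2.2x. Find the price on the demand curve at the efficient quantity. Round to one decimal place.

Social marginal cost = private MC − MEB = 34.5 + 1.8x.
Set SMC = demand: 34.5 + 1.8x = 115.2 - 2.2x → x* = 20.1750.
Consumer price on the demand curve at x*: 115.2 − 2.2×20.1750 = 70.8150.

P = 70.8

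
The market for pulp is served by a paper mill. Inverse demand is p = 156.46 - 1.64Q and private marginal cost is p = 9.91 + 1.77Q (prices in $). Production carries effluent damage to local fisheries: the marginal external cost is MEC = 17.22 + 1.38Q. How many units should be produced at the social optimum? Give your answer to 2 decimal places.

Q* = 27.00

Social marginal cost = private MC + MEC = 27.13 + 3.15Q.
Set SMC = demand: 27.13 + 3.15Q = 156.46 - 1.64Q → Q* = 27.0000.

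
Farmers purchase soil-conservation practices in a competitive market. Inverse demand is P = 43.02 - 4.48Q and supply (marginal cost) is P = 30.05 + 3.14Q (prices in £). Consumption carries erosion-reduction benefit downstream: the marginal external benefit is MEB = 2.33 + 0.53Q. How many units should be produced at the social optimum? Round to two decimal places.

Q* = 2.16

Social marginal benefit = demand + MEB = 45.35 - 3.95Q.
Set SMB = MC: 45.35 - 3.95Q = 30.05 + 3.14Q → Q* = 2.1580.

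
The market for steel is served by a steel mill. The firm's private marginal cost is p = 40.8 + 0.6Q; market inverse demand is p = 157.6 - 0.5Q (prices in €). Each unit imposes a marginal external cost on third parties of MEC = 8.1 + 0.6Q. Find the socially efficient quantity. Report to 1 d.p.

Social marginal cost = private MC + MEC = 48.9 + 1.2Q.
Set SMC = demand: 48.9 + 1.2Q = 157.6 - 0.5Q → Q* = 63.9412.

Q* = 63.9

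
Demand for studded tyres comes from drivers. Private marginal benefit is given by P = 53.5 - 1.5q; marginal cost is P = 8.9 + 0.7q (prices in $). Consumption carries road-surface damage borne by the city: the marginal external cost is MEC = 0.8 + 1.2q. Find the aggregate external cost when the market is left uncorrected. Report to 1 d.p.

Market equilibrium (private): 8.9 + 0.7q = 53.5 - 1.5q → q_m = 20.2727.
Total external cost = ∫₀^{q_m} (0.8 + 1.2q) dq = 0.8×20.2727 + ½×1.2×20.2727² = 262.8076.

$262.8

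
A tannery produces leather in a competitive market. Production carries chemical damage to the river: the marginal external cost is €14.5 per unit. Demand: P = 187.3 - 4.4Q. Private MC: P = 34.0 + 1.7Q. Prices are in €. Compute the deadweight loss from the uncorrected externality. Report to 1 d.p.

Market equilibrium (private): 34.0 + 1.7Q = 187.3 - 4.4Q → Q_m = 25.1311.
Social marginal cost = private MC + MEC = 48.5 + 1.7Q.
Set SMC = demand: 48.5 + 1.7Q = 187.3 - 4.4Q → Q* = 22.7541.
The welfare-loss triangle has base |Q_m − Q*| and height MEC(Q_m) (the vertical gap between SMC and demand is zero at Q* and MEC at Q_m).
DWL = ½ × 2.3770 × 14.5000 = 17.2333.

DWL = €17.2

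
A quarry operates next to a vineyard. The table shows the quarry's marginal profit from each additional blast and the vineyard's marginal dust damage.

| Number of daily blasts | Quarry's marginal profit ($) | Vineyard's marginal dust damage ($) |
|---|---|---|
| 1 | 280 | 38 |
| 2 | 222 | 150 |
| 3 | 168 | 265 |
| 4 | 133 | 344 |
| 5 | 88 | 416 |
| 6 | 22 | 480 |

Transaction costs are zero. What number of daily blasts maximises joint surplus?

Bargaining reaches the level where marginal profit last exceeds marginal dust damage.
That holds through level 2 (222 ≥ 150) but not at 3 (168 < 265).

2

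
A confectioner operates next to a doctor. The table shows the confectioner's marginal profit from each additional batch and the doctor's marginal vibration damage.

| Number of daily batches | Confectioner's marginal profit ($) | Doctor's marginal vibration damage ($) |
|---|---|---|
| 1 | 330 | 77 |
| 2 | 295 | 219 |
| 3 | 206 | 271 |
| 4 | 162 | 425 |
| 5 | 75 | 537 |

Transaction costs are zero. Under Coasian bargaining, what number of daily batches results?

2

Bargaining reaches the level where marginal profit last exceeds marginal vibration damage.
That holds through level 2 (295 ≥ 219) but not at 3 (206 < 271).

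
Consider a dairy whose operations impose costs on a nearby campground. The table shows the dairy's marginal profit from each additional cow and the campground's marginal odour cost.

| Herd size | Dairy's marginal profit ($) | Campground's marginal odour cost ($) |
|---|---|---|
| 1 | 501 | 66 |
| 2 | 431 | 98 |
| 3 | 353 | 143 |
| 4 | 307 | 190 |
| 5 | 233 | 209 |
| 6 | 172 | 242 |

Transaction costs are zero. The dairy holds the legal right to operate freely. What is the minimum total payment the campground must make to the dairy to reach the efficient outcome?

Left alone the dairy would choose level 6 (marginal profit stays positive).
Efficient level: k* = 5 (marginal profit ≥ marginal odour cost through 5).
The campground must at least cover the dairy's forgone profit from cutting 6→5: 172 = 172.

$172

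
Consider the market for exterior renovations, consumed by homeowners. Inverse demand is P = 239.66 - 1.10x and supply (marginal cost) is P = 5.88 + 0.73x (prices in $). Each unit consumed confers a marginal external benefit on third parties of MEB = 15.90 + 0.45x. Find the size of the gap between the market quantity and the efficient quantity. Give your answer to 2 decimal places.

Market equilibrium (private): 5.88 + 0.73x = 239.66 - 1.10x → x_m = 127.7486.
Social marginal benefit = demand + MEB = 255.56 - 0.65x.
Set SMB = MC: 255.56 - 0.65x = 5.88 + 0.73x → x* = 180.9275.
Gap = |127.7486 − 180.9275| = 53.1789.

53.18 units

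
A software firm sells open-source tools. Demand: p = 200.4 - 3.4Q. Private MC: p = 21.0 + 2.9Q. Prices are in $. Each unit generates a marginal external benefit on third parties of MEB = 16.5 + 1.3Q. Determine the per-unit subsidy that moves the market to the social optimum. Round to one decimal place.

subsidy = $67.4 per unit

Social marginal cost = private MC − MEB = 4.5 + 1.6Q.
Set SMC = demand: 4.5 + 1.6Q = 200.4 - 3.4Q → Q* = 39.1800.
The Pigouvian subsidy equals MEB at Q*: 16.5 + 1.3×39.1800 = 67.4340.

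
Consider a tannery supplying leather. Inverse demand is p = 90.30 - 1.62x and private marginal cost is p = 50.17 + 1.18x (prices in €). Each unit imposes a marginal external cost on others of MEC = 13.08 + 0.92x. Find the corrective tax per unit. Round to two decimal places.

tax = €19.77 per unit

Social marginal cost = private MC + MEC = 63.25 + 2.10x.
Set SMC = demand: 63.25 + 2.10x = 90.30 - 1.62x → x* = 7.2715.
The Pigouvian tax equals MEC at x*: 13.08 + 0.92×7.2715 = 19.7698.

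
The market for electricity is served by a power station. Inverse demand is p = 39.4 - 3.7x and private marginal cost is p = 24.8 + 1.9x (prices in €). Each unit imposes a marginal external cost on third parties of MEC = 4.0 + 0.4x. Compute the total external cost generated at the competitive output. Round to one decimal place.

Market equilibrium (private): 24.8 + 1.9x = 39.4 - 3.7x → x_m = 2.6071.
Total external cost = ∫₀^{x_m} (4.0 + 0.4x) dx = 4.0×2.6071 + ½×0.4×2.6071² = 11.7878.

€11.8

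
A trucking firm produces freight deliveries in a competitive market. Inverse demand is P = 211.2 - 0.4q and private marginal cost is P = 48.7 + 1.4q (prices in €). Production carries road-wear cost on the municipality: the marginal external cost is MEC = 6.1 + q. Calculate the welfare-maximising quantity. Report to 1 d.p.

q* = 55.9

Social marginal cost = private MC + MEC = 54.8 + 2.4q.
Set SMC = demand: 54.8 + 2.4q = 211.2 - 0.4q → q* = 55.8571.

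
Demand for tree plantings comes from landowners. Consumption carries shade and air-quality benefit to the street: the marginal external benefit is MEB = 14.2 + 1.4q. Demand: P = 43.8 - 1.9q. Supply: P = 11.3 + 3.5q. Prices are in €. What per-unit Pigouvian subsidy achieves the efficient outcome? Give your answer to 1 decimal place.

Social marginal benefit = demand + MEB = 58.0 - 0.5q.
Set SMB = MC: 58.0 - 0.5q = 11.3 + 3.5q → q* = 11.6750.
The Pigouvian subsidy equals MEB at q*: 14.2 + 1.4×11.6750 = 30.5450.

subsidy = €30.5 per unit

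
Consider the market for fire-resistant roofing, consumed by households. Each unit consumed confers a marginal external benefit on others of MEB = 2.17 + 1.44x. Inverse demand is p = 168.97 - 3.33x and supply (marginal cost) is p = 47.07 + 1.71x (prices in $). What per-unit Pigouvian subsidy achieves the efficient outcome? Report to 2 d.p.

Social marginal benefit = demand + MEB = 171.14 - 1.89x.
Set SMB = MC: 171.14 - 1.89x = 47.07 + 1.71x → x* = 34.4639.
The Pigouvian subsidy equals MEB at x*: 2.17 + 1.44×34.4639 = 51.7980.

subsidy = $51.80 per unit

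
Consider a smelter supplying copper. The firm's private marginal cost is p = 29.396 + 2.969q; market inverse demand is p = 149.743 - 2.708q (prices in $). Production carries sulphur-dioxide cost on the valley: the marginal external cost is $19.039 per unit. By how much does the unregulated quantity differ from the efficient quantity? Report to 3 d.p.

Market equilibrium (private): 29.396 + 2.969q = 149.743 - 2.708q → q_m = 21.1990.
Social marginal cost = private MC + MEC = 48.435 + 2.969q.
Set SMC = demand: 48.435 + 2.969q = 149.743 - 2.708q → q* = 17.8453.
Gap = |21.1990 − 17.8453| = 3.3537.

3.354 units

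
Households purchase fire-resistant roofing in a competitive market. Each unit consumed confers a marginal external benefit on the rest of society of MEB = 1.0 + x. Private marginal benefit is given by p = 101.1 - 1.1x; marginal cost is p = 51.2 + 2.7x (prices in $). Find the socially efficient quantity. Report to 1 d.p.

x* = 18.2

Social marginal benefit = demand + MEB = 102.1 - 0.1x.
Set SMB = MC: 102.1 - 0.1x = 51.2 + 2.7x → x* = 18.1786.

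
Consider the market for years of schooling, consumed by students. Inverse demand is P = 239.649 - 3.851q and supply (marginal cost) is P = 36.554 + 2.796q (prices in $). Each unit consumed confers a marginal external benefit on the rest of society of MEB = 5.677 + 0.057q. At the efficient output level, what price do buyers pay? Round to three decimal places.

Social marginal benefit = demand + MEB = 245.326 - 3.794q.
Set SMB = MC: 245.326 - 3.794q = 36.554 + 2.796q → q* = 31.6801.
Consumer price on the demand curve at q*: 239.649 − 3.851×31.6801 = 117.6489.

P = $117.649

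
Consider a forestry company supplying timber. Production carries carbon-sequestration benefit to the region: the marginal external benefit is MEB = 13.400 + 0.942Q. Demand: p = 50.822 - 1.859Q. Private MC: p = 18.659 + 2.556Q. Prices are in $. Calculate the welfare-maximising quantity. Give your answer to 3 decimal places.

Q* = 13.119

Social marginal cost = private MC − MEB = 5.259 + 1.614Q.
Set SMC = demand: 5.259 + 1.614Q = 50.822 - 1.859Q → Q* = 13.1192.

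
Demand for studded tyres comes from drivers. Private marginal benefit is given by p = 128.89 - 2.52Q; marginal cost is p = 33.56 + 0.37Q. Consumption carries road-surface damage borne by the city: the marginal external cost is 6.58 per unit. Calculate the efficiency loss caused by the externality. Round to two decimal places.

DWL = 7.49

Market equilibrium (private): 33.56 + 0.37Q = 128.89 - 2.52Q → Q_m = 32.9862.
Social marginal benefit = demand − MEC = 122.31 - 2.52Q.
Set SMB = MC: 122.31 - 2.52Q = 33.56 + 0.37Q → Q* = 30.7093.
Between Q* and Q_m the wedge MC − SMB runs linearly from 0 to MEC(Q_m), so the loss is a triangle.
DWL = ½ × 2.2769 × 6.5800 = 7.4910.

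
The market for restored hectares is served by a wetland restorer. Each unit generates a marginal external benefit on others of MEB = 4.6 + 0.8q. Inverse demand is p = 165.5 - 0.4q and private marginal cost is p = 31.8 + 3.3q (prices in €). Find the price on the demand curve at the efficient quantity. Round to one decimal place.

P = €146.4

Social marginal cost = private MC − MEB = 27.2 + 2.5q.
Set SMC = demand: 27.2 + 2.5q = 165.5 - 0.4q → q* = 47.6897.
Consumer price on the demand curve at q*: 165.5 − 0.4×47.6897 = 146.4241.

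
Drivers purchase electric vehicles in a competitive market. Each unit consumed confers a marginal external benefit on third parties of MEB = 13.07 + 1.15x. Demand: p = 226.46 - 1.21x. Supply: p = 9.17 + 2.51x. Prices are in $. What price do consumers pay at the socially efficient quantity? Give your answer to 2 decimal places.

Social marginal benefit = demand + MEB = 239.53 - 0.06x.
Set SMB = MC: 239.53 - 0.06x = 9.17 + 2.51x → x* = 89.6342.
Consumer price on the demand curve at x*: 226.46 − 1.21×89.6342 = 118.0026.

P = $118.00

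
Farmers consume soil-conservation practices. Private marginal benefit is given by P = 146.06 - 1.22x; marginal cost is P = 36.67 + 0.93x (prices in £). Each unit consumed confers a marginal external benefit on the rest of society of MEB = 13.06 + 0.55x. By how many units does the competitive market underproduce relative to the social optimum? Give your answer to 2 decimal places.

Market equilibrium (private): 36.67 + 0.93x = 146.06 - 1.22x → x_m = 50.8791.
Social marginal benefit = demand + MEB = 159.12 - 0.67x.
Set SMB = MC: 159.12 - 0.67x = 36.67 + 0.93x → x* = 76.5313.
Gap = |50.8791 − 76.5313| = 25.6522.

25.65 units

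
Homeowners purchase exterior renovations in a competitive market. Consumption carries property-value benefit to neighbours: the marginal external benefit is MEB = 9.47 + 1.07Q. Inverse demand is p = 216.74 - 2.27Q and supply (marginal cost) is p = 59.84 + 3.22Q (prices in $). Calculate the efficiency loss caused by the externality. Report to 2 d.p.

Market equilibrium (private): 59.84 + 3.22Q = 216.74 - 2.27Q → Q_m = 28.5792.
Social marginal benefit = demand + MEB = 226.21 - 1.20Q.
Set SMB = MC: 226.21 - 1.20Q = 59.84 + 3.22Q → Q* = 37.6403.
Height of the DWL triangle at Q_m is SMB(Q_m) − MC(Q_m) = MEB(Q_m) = 40.0498.
DWL = ½ × 9.0611 × 40.0498 = 181.4476.

DWL = $181.45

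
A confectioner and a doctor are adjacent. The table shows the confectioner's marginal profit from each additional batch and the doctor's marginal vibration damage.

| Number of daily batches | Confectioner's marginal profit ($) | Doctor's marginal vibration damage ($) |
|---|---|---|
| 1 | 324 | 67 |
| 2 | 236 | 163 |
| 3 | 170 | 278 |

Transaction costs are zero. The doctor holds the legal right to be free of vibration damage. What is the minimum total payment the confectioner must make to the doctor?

Efficient level: marginal profit ≥ marginal vibration damage through level 2, so k* = 2.
With the doctor holding the right, the confectioner must at least compensate total damage at k*: 67 + 163 = 230.

$230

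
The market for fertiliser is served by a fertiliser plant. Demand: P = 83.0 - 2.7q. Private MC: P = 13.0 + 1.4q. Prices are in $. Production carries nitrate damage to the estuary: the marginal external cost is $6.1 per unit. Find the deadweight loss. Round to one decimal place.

Market equilibrium (private): 13.0 + 1.4q = 83.0 - 2.7q → q_m = 17.0732.
Social marginal cost = private MC + MEC = 19.1 + 1.4q.
Set SMC = demand: 19.1 + 1.4q = 83.0 - 2.7q → q* = 15.5854.
Height of the DWL triangle at q_m is SMC(q_m) − demand(q_m) = MEC(q_m) = 6.1000.
DWL = ½ × 1.4878 × 6.1000 = 4.5378.

DWL = $4.5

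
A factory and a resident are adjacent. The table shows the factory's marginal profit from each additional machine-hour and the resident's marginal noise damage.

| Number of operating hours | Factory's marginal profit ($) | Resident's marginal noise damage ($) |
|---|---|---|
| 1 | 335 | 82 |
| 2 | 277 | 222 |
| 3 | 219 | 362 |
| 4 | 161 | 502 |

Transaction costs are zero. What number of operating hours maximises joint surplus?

Bargaining reaches the level where marginal profit last exceeds marginal noise damage.
That holds through level 2 (277 ≥ 222) but not at 3 (219 < 362).

2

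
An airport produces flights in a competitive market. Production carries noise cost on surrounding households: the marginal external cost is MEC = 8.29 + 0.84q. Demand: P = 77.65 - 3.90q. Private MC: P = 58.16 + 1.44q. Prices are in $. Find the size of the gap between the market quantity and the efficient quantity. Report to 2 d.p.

1.84 units

Market equilibrium (private): 58.16 + 1.44q = 77.65 - 3.90q → q_m = 3.6498.
Social marginal cost = private MC + MEC = 66.45 + 2.28q.
Set SMC = demand: 66.45 + 2.28q = 77.65 - 3.90q → q* = 1.8123.
Gap = |3.6498 − 1.8123| = 1.8375.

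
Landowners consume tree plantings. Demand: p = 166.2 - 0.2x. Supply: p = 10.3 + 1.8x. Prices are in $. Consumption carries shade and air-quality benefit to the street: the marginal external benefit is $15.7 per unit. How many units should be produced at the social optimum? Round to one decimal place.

x* = 85.8

Social marginal benefit = demand + MEB = 181.9 - 0.2x.
Set SMB = MC: 181.9 - 0.2x = 10.3 + 1.8x → x* = 85.8000.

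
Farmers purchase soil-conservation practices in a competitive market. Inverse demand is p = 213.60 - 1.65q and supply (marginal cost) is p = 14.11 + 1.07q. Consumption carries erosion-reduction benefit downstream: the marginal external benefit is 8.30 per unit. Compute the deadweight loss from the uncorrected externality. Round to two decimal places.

Market equilibrium (private): 14.11 + 1.07q = 213.60 - 1.65q → q_m = 73.3419.
Social marginal benefit = demand + MEB = 221.90 - 1.65q.
Set SMB = MC: 221.90 - 1.65q = 14.11 + 1.07q → q* = 76.3934.
Between q* and q_m the wedge SMB − MC runs linearly from 0 to MEB(q_m), so the loss is a triangle.
DWL = ½ × 3.0515 × 8.3000 = 12.6637.

DWL = 12.66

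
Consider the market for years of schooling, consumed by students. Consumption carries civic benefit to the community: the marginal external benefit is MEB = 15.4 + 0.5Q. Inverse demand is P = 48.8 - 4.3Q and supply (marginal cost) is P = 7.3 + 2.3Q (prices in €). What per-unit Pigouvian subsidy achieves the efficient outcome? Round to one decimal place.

subsidy = €20.1 per unit

Social marginal benefit = demand + MEB = 64.2 - 3.8Q.
Set SMB = MC: 64.2 - 3.8Q = 7.3 + 2.3Q → Q* = 9.3279.
The Pigouvian subsidy equals MEB at Q*: 15.4 + 0.5×9.3279 = 20.0640.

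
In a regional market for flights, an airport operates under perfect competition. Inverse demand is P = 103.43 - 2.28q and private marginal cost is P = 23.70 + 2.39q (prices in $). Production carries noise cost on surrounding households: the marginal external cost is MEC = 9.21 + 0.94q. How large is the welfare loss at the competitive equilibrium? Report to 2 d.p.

DWL = $56.86

Market equilibrium (private): 23.70 + 2.39q = 103.43 - 2.28q → q_m = 17.0728.
Social marginal cost = private MC + MEC = 32.91 + 3.33q.
Set SMC = demand: 32.91 + 3.33q = 103.43 - 2.28q → q* = 12.5704.
The loss is the area between SMC and demand from q* to q_m; with linear curves that's a triangle of height MEC(q_m).
DWL = ½ × 4.5024 × 25.2584 = 56.8617.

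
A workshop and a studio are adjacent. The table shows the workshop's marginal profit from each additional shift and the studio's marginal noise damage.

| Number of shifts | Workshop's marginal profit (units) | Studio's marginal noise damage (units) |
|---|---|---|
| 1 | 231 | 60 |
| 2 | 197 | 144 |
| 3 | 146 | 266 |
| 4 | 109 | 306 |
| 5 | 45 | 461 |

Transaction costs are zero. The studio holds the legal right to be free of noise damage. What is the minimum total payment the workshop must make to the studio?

204

Efficient level: marginal profit ≥ marginal noise damage through level 2, so k* = 2.
With the studio holding the right, the workshop must at least compensate total damage at k*: 60 + 144 = 204.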